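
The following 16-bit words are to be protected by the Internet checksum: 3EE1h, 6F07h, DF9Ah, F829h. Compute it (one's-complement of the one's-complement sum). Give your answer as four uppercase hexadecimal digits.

7A52

One's-complement addition (fold any carry out of bit 15 back into bit 0):
  0x3EE1 + 0x6F07 = 0x0ADE8
  0xADE8 + 0xDF9A = 0x18D82 → wrap carry → 0x8D83
  0x8D83 + 0xF829 = 0x185AC → wrap carry → 0x85AD
One's-complement sum = 0x85AD.
Checksum = ~0x85AD & 0xFFFF = 0x7A52.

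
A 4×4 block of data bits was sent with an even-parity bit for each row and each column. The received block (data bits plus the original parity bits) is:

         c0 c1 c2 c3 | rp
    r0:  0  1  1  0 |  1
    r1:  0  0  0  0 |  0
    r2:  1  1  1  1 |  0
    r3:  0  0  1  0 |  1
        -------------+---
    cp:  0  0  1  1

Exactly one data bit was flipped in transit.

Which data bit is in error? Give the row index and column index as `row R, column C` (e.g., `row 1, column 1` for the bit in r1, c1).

Recompute each row's even parity and compare to rp:
  r0: data parity 0, sent rp 1 → mismatch
  r1: data parity 0, sent rp 0 → ok
  r2: data parity 0, sent rp 0 → ok
  r3: data parity 1, sent rp 1 → ok
Recompute each column's even parity and compare to cp:
  c0: data parity 1, sent cp 0 → mismatch
  c1: data parity 0, sent cp 0 → ok
  c2: data parity 1, sent cp 1 → ok
  c3: data parity 1, sent cp 1 → ok
Exactly one row (r0) and one column (c0) fail → the flipped bit is at their intersection.

row 0, column 0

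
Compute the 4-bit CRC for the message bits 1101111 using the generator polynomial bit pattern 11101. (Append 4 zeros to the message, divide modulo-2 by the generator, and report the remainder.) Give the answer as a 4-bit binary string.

1001

Append 4 zeros: 11011110000. Divide by 11101 (XOR where the leading bit is 1):
  pos 0: 11011 XOR 11101 = 00110
  pos 2: 11011 XOR 11101 = 00110
  pos 4: 11000 XOR 11101 = 00101
  pos 6: 10100 XOR 11101 = 01001
Remainder (last 4 bits) = 1001. This is the CRC / FCS.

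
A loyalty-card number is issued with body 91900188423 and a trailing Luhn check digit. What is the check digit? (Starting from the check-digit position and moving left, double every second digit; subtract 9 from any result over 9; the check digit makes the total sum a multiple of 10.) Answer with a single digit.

9

Partial digits right→left: 3 2 4 8 8 1 0 0 9 1 9
Double every second digit counting from the check-digit position (so the 1st, 3rd, 5th, ... of the partial from the right).
  doubled (with −9 where >9): 6 8 7 0 9 9 → sum 39
  kept as-is: 2 8 1 0 1 → sum 12
Total = 39 + 12 = 51.
Check digit = (10 − (51 mod 10)) mod 10 = 9.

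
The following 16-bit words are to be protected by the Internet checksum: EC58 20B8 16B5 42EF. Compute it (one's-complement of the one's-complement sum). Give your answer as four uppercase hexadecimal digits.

994A

One's-complement addition (fold any carry out of bit 15 back into bit 0):
  0xEC58 + 0x20B8 = 0x10D10 → wrap carry → 0x0D11
  0x0D11 + 0x16B5 = 0x023C6
  0x23C6 + 0x42EF = 0x066B5
One's-complement sum = 0x66B5.
Checksum = ~0x66B5 & 0xFFFF = 0x994A.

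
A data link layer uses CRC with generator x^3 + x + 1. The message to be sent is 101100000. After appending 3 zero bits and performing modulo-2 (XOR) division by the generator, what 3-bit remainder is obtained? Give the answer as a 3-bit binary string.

Append 3 zeros: 101100000000. Divide by 1011 (XOR where the leading bit is 1):
  pos 0: 1011 XOR 1011 = 0000
Remainder (last 3 bits) = 000. This is the CRC / FCS.

000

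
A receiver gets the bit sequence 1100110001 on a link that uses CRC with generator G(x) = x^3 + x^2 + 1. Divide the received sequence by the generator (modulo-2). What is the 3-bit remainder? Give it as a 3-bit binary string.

Modulo-2 division of 1100110001 by 1101:
  pos 0: 1100 XOR 1101 = 0001
  pos 3: 1110 XOR 1101 = 0011
  pos 5: 1100 XOR 1101 = 0001
Remainder = 011 (nonzero — an error is detected).

011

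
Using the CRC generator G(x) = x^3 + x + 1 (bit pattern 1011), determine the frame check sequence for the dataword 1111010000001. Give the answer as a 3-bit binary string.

Append 3 zeros: 1111010000001000. Divide by 1011 (XOR where the leading bit is 1):
  pos 0: 1111 XOR 1011 = 0100
  pos 1: 1000 XOR 1011 = 0011
  pos 3: 1110 XOR 1011 = 0101
  pos 4: 1010 XOR 1011 = 0001
  pos 7: 1000 XOR 1011 = 0011
  pos 9: 1101 XOR 1011 = 0110
  pos 10: 1100 XOR 1011 = 0111
  pos 11: 1110 XOR 1011 = 0101
  pos 12: 1010 XOR 1011 = 0001
Remainder (last 3 bits) = 001. This is the CRC / FCS.

001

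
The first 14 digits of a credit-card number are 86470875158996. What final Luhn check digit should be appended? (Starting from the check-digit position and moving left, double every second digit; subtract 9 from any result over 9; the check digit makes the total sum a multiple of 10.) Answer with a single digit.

4

Partial digits right→left: 6 9 9 8 5 1 5 7 8 0 7 4 6 8
Double every second digit counting from the check-digit position (so the 1st, 3rd, 5th, ... of the partial from the right).
  doubled (with −9 where >9): 3 9 1 1 7 5 3 → sum 29
  kept as-is: 9 8 1 7 0 4 8 → sum 37
Total = 29 + 37 = 66.
Check digit = (10 − (66 mod 10)) mod 10 = 4.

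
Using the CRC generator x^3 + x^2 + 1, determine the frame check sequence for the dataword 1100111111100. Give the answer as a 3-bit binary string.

011

Append 3 zeros: 1100111111100000. Divide by 1101 (XOR where the leading bit is 1):
  pos 0: 1100 XOR 1101 = 0001
  pos 3: 1111 XOR 1101 = 0010
  pos 5: 1011 XOR 1101 = 0110
  pos 6: 1101 XOR 1101 = 0000
  pos 10: 1000 XOR 1101 = 0101
  pos 11: 1010 XOR 1101 = 0111
  pos 12: 1110 XOR 1101 = 0011
Remainder (last 3 bits) = 011. This is the CRC / FCS.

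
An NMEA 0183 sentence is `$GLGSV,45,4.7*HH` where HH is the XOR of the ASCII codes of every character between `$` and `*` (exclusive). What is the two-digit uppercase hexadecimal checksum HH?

XOR the ASCII codes of the payload characters:
  'G' = 0x47 → acc = 0x47
  'L' = 0x4C → acc = 0x0B
  'G' = 0x47 → acc = 0x4C
  'S' = 0x53 → acc = 0x1F
  'V' = 0x56 → acc = 0x49
  ',' = 0x2C → acc = 0x65
  '4' = 0x34 → acc = 0x51
  '5' = 0x35 → acc = 0x64
  ',' = 0x2C → acc = 0x48
  '4' = 0x34 → acc = 0x7C
  '.' = 0x2E → acc = 0x52
  '7' = 0x37 → acc = 0x65
Checksum = 0x65.

65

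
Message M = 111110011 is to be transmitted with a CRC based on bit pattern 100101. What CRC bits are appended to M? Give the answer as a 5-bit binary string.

Append 5 zeros: 11111001100000. Divide by 100101 (XOR where the leading bit is 1):
  pos 0: 111110 XOR 100101 = 011011
  pos 1: 110110 XOR 100101 = 010011
  pos 2: 100111 XOR 100101 = 000010
  pos 6: 101000 XOR 100101 = 001101
  pos 8: 110100 XOR 100101 = 010001
Remainder (last 5 bits) = 10001. This is the CRC / FCS.

10001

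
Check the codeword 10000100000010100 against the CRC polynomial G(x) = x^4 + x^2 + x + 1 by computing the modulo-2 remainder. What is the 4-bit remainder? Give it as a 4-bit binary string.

Modulo-2 division of 10000100000010100 by 10111:
  pos 0: 10000 XOR 10111 = 00111
  pos 2: 11110 XOR 10111 = 01001
  pos 3: 10010 XOR 10111 = 00101
  pos 5: 10100 XOR 10111 = 00011
  pos 8: 11001 XOR 10111 = 01110
  pos 9: 11100 XOR 10111 = 01011
  pos 10: 10111 XOR 10111 = 00000
Remainder = 0000 (zero — the frame passes the CRC check).

0000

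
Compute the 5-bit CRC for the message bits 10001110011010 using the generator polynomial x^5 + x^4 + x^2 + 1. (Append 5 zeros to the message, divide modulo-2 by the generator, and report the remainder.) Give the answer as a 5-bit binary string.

Append 5 zeros: 1000111001101000000. Divide by 110101 (XOR where the leading bit is 1):
  pos 0: 100011 XOR 110101 = 010110
  pos 1: 101101 XOR 110101 = 011000
  pos 2: 110000 XOR 110101 = 000101
  pos 5: 101011 XOR 110101 = 011110
  pos 6: 111100 XOR 110101 = 001001
  pos 8: 100110 XOR 110101 = 010011
  pos 9: 100110 XOR 110101 = 010011
  pos 10: 100110 XOR 110101 = 010011
  pos 11: 100110 XOR 110101 = 010011
  pos 12: 100110 XOR 110101 = 010011
  pos 13: 100110 XOR 110101 = 010011
Remainder (last 5 bits) = 10011. This is the CRC / FCS.

10011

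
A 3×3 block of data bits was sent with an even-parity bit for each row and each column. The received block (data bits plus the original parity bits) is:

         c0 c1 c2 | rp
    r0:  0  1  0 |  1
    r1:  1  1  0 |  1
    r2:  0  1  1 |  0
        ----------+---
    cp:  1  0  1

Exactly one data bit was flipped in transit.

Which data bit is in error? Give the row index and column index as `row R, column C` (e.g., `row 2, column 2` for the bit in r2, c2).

Recompute each row's even parity and compare to rp:
  r0: data parity 1, sent rp 1 → ok
  r1: data parity 0, sent rp 1 → mismatch
  r2: data parity 0, sent rp 0 → ok
Recompute each column's even parity and compare to cp:
  c0: data parity 1, sent cp 1 → ok
  c1: data parity 1, sent cp 0 → mismatch
  c2: data parity 1, sent cp 1 → ok
Exactly one row (r1) and one column (c1) fail → the flipped bit is at their intersection.

row 1, column 1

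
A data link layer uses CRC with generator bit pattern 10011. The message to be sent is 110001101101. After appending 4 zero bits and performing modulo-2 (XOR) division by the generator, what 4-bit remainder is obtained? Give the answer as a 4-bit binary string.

0001

Append 4 zeros: 1100011011010000. Divide by 10011 (XOR where the leading bit is 1):
  pos 0: 11000 XOR 10011 = 01011
  pos 1: 10111 XOR 10011 = 00100
  pos 3: 10010 XOR 10011 = 00001
  pos 7: 11101 XOR 10011 = 01110
  pos 8: 11100 XOR 10011 = 01111
  pos 9: 11110 XOR 10011 = 01101
  pos 10: 11010 XOR 10011 = 01001
  pos 11: 10010 XOR 10011 = 00001
Remainder (last 4 bits) = 0001. This is the CRC / FCS.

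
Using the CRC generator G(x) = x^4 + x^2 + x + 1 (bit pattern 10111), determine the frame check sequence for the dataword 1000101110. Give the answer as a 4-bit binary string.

1011

Append 4 zeros: 10001011100000. Divide by 10111 (XOR where the leading bit is 1):
  pos 0: 10001 XOR 10111 = 00110
  pos 2: 11001 XOR 10111 = 01110
  pos 3: 11101 XOR 10111 = 01010
  pos 4: 10101 XOR 10111 = 00010
  pos 7: 10000 XOR 10111 = 00111
  pos 9: 11100 XOR 10111 = 01011
Remainder (last 4 bits) = 1011. This is the CRC / FCS.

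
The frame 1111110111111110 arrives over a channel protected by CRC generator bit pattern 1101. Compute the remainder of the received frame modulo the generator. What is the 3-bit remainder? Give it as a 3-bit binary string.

110

Modulo-2 division of 1111110111111110 by 1101:
  pos 0: 1111 XOR 1101 = 0010
  pos 2: 1011 XOR 1101 = 0110
  pos 3: 1100 XOR 1101 = 0001
  pos 6: 1111 XOR 1101 = 0010
  pos 8: 1011 XOR 1101 = 0110
  pos 9: 1101 XOR 1101 = 0000
Remainder = 110 (nonzero — an error is detected).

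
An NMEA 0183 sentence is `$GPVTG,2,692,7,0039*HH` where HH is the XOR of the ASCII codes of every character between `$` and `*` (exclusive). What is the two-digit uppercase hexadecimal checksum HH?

60

XOR the ASCII codes of the payload characters:
  'G' = 0x47 → acc = 0x47
  'P' = 0x50 → acc = 0x17
  'V' = 0x56 → acc = 0x41
  'T' = 0x54 → acc = 0x15
  'G' = 0x47 → acc = 0x52
  ',' = 0x2C → acc = 0x7E
  '2' = 0x32 → acc = 0x4C
  ',' = 0x2C → acc = 0x60
  '6' = 0x36 → acc = 0x56
  '9' = 0x39 → acc = 0x6F
  '2' = 0x32 → acc = 0x5D
  ',' = 0x2C → acc = 0x71
  '7' = 0x37 → acc = 0x46
  ',' = 0x2C → acc = 0x6A
  '0' = 0x30 → acc = 0x5A
  '0' = 0x30 → acc = 0x6A
  '3' = 0x33 → acc = 0x59
  '9' = 0x39 → acc = 0x60
Checksum = 0x60.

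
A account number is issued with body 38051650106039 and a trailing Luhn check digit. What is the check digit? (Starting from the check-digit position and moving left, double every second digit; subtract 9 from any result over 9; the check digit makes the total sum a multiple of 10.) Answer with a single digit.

Partial digits right→left: 9 3 0 6 0 1 0 5 6 1 5 0 8 3
Double every second digit counting from the check-digit position (so the 1st, 3rd, 5th, ... of the partial from the right).
  doubled (with −9 where >9): 9 0 0 0 3 1 7 → sum 20
  kept as-is: 3 6 1 5 1 0 3 → sum 19
Total = 20 + 19 = 39.
Check digit = (10 − (39 mod 10)) mod 10 = 1.

1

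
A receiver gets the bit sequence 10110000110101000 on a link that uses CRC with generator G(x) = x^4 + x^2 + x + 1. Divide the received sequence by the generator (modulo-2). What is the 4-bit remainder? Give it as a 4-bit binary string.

Modulo-2 division of 10110000110101000 by 10111:
  pos 0: 10110 XOR 10111 = 00001
  pos 4: 10001 XOR 10111 = 00110
  pos 6: 11010 XOR 10111 = 01101
  pos 7: 11011 XOR 10111 = 01100
  pos 8: 11000 XOR 10111 = 01111
  pos 9: 11111 XOR 10111 = 01000
  pos 10: 10000 XOR 10111 = 00111
  pos 12: 11100 XOR 10111 = 01011
Remainder = 1011 (nonzero — an error is detected).

1011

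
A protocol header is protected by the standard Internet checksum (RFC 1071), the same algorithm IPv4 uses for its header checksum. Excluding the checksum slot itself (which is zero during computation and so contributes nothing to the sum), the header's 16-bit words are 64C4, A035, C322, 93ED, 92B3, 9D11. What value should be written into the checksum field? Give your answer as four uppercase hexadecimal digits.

One's-complement addition (fold any carry out of bit 15 back into bit 0):
  0x64C4 + 0xA035 = 0x104F9 → wrap carry → 0x04FA
  0x04FA + 0xC322 = 0x0C81C
  0xC81C + 0x93ED = 0x15C09 → wrap carry → 0x5C0A
  0x5C0A + 0x92B3 = 0x0EEBD
  0xEEBD + 0x9D11 = 0x18BCE → wrap carry → 0x8BCF
One's-complement sum = 0x8BCF.
Checksum = ~0x8BCF & 0xFFFF = 0x7430.

7430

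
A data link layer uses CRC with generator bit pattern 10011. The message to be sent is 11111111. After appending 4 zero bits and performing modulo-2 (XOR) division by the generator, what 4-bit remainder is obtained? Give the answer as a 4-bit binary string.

0100

Append 4 zeros: 111111110000. Divide by 10011 (XOR where the leading bit is 1):
  pos 0: 11111 XOR 10011 = 01100
  pos 1: 11001 XOR 10011 = 01010
  pos 2: 10101 XOR 10011 = 00110
  pos 4: 11010 XOR 10011 = 01001
  pos 5: 10010 XOR 10011 = 00001
Remainder (last 4 bits) = 0100. This is the CRC / FCS.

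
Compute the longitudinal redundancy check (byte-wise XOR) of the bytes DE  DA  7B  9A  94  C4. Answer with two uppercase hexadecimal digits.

XOR the bytes together:
  start with 0xDE
  0xDE ⊕ 0xDA = 0x04
  0x04 ⊕ 0x7B = 0x7F
  0x7F ⊕ 0x9A = 0xE5
  0xE5 ⊕ 0x94 = 0x71
  0x71 ⊕ 0xC4 = 0xB5

B5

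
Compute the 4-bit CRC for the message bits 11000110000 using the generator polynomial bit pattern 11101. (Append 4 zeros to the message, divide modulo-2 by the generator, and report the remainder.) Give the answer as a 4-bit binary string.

Append 4 zeros: 110001100000000. Divide by 11101 (XOR where the leading bit is 1):
  pos 0: 11000 XOR 11101 = 00101
  pos 2: 10111 XOR 11101 = 01010
  pos 3: 10100 XOR 11101 = 01001
  pos 4: 10010 XOR 11101 = 01111
  pos 5: 11110 XOR 11101 = 00011
  pos 8: 11000 XOR 11101 = 00101
  pos 10: 10100 XOR 11101 = 01001
Remainder (last 4 bits) = 1001. This is the CRC / FCS.

1001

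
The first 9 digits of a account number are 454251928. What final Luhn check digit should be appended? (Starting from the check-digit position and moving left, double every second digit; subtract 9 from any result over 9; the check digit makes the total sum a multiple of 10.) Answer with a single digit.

7

Partial digits right→left: 8 2 9 1 5 2 4 5 4
Double every second digit counting from the check-digit position (so the 1st, 3rd, 5th, ... of the partial from the right).
  doubled (with −9 where >9): 7 9 1 8 8 → sum 33
  kept as-is: 2 1 2 5 → sum 10
Total = 33 + 10 = 43.
Check digit = (10 − (43 mod 10)) mod 10 = 7.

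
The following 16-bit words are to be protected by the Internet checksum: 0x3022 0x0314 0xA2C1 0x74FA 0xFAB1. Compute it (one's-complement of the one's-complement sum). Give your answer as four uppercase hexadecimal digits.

BA5B

One's-complement addition (fold any carry out of bit 15 back into bit 0):
  0x3022 + 0x0314 = 0x03336
  0x3336 + 0xA2C1 = 0x0D5F7
  0xD5F7 + 0x74FA = 0x14AF1 → wrap carry → 0x4AF2
  0x4AF2 + 0xFAB1 = 0x145A3 → wrap carry → 0x45A4
One's-complement sum = 0x45A4.
Checksum = ~0x45A4 & 0xFFFF = 0xBA5B.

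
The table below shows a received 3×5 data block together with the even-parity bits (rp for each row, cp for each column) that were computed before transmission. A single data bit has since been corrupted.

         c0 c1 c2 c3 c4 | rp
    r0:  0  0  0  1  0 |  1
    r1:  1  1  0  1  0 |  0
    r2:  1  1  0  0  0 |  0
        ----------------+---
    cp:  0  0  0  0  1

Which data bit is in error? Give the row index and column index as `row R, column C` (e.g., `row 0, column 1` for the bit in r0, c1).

Recompute each row's even parity and compare to rp:
  r0: data parity 1, sent rp 1 → ok
  r1: data parity 1, sent rp 0 → mismatch
  r2: data parity 0, sent rp 0 → ok
Recompute each column's even parity and compare to cp:
  c0: data parity 0, sent cp 0 → ok
  c1: data parity 0, sent cp 0 → ok
  c2: data parity 0, sent cp 0 → ok
  c3: data parity 0, sent cp 0 → ok
  c4: data parity 0, sent cp 1 → mismatch
Exactly one row (r1) and one column (c4) fail → the flipped bit is at their intersection.

row 1, column 4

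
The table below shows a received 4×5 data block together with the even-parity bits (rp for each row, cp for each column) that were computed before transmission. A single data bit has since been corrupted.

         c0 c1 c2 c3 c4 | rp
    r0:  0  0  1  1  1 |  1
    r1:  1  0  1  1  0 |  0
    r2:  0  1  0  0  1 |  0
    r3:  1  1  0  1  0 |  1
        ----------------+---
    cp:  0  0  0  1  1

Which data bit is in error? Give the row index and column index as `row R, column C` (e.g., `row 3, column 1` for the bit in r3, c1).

row 1, column 4

Recompute each row's even parity and compare to rp:
  r0: data parity 1, sent rp 1 → ok
  r1: data parity 1, sent rp 0 → mismatch
  r2: data parity 0, sent rp 0 → ok
  r3: data parity 1, sent rp 1 → ok
Recompute each column's even parity and compare to cp:
  c0: data parity 0, sent cp 0 → ok
  c1: data parity 0, sent cp 0 → ok
  c2: data parity 0, sent cp 0 → ok
  c3: data parity 1, sent cp 1 → ok
  c4: data parity 0, sent cp 1 → mismatch
Exactly one row (r1) and one column (c4) fail → the flipped bit is at their intersection.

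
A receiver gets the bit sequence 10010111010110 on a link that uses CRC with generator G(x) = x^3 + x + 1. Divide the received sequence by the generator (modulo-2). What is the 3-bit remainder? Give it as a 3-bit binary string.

000

Modulo-2 division of 10010111010110 by 1011:
  pos 0: 1001 XOR 1011 = 0010
  pos 2: 1001 XOR 1011 = 0010
  pos 4: 1011 XOR 1011 = 0000
  pos 9: 1011 XOR 1011 = 0000
Remainder = 000 (zero — the frame passes the CRC check).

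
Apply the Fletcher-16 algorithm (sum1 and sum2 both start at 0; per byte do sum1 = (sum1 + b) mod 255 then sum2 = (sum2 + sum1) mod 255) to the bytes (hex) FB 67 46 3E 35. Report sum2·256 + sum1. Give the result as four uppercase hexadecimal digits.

0E1D

Running sums (mod 255):
  after byte 0 (FB): sum1=251, sum2=251
  after byte 1 (67): sum1=99, sum2=95
  after byte 2 (46): sum1=169, sum2=9
  after byte 3 (3E): sum1=231, sum2=240
  after byte 4 (35): sum1=29, sum2=14
Checksum = sum2·256 + sum1 = 14·256 + 29 = 3613 = 0x0E1D.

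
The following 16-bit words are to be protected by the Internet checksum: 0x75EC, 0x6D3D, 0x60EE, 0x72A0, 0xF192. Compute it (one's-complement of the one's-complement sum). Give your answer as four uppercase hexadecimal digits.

One's-complement addition (fold any carry out of bit 15 back into bit 0):
  0x75EC + 0x6D3D = 0x0E329
  0xE329 + 0x60EE = 0x14417 → wrap carry → 0x4418
  0x4418 + 0x72A0 = 0x0B6B8
  0xB6B8 + 0xF192 = 0x1A84A → wrap carry → 0xA84B
One's-complement sum = 0xA84B.
Checksum = ~0xA84B & 0xFFFF = 0x57B4.

57B4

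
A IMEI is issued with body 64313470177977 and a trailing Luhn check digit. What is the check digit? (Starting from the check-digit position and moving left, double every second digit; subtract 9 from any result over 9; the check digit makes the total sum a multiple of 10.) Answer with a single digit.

9

Partial digits right→left: 7 7 9 7 7 1 0 7 4 3 1 3 4 6
Double every second digit counting from the check-digit position (so the 1st, 3rd, 5th, ... of the partial from the right).
  doubled (with −9 where >9): 5 9 5 0 8 2 8 → sum 37
  kept as-is: 7 7 1 7 3 3 6 → sum 34
Total = 37 + 34 = 71.
Check digit = (10 − (71 mod 10)) mod 10 = 9.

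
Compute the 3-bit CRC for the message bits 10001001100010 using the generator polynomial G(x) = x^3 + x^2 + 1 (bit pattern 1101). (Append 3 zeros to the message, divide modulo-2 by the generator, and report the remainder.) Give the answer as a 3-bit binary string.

Append 3 zeros: 10001001100010000. Divide by 1101 (XOR where the leading bit is 1):
  pos 0: 1000 XOR 1101 = 0101
  pos 1: 1011 XOR 1101 = 0110
  pos 2: 1100 XOR 1101 = 0001
  pos 5: 1011 XOR 1101 = 0110
  pos 6: 1100 XOR 1101 = 0001
  pos 9: 1001 XOR 1101 = 0100
  pos 10: 1000 XOR 1101 = 0101
  pos 11: 1010 XOR 1101 = 0111
  pos 12: 1110 XOR 1101 = 0011
Remainder (last 3 bits) = 110. This is the CRC / FCS.

110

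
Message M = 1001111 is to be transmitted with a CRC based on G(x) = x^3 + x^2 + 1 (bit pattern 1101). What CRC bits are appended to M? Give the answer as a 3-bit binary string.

Append 3 zeros: 1001111000. Divide by 1101 (XOR where the leading bit is 1):
  pos 0: 1001 XOR 1101 = 0100
  pos 1: 1001 XOR 1101 = 0100
  pos 2: 1001 XOR 1101 = 0100
  pos 3: 1001 XOR 1101 = 0100
  pos 4: 1000 XOR 1101 = 0101
  pos 5: 1010 XOR 1101 = 0111
  pos 6: 1110 XOR 1101 = 0011
Remainder (last 3 bits) = 011. This is the CRC / FCS.

011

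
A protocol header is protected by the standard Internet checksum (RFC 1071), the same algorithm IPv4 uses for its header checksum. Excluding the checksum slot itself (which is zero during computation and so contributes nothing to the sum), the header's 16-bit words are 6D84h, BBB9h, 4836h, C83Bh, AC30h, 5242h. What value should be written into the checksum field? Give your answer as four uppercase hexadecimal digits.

C7DC

One's-complement addition (fold any carry out of bit 15 back into bit 0):
  0x6D84 + 0xBBB9 = 0x1293D → wrap carry → 0x293E
  0x293E + 0x4836 = 0x07174
  0x7174 + 0xC83B = 0x139AF → wrap carry → 0x39B0
  0x39B0 + 0xAC30 = 0x0E5E0
  0xE5E0 + 0x5242 = 0x13822 → wrap carry → 0x3823
One's-complement sum = 0x3823.
Checksum = ~0x3823 & 0xFFFF = 0xC7DC.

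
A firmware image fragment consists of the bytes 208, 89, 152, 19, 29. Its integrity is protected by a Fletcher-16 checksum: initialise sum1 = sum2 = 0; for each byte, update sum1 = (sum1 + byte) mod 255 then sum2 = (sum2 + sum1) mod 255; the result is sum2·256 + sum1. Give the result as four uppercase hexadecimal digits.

86F2

Running sums (mod 255):
  after byte 0 (208): sum1=208, sum2=208
  after byte 1 (89): sum1=42, sum2=250
  after byte 2 (152): sum1=194, sum2=189
  after byte 3 (19): sum1=213, sum2=147
  after byte 4 (29): sum1=242, sum2=134
Checksum = sum2·256 + sum1 = 134·256 + 242 = 34546 = 0x86F2.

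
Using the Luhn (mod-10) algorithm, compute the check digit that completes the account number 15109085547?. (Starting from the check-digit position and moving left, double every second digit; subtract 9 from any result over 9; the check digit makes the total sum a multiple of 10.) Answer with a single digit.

Partial digits right→left: 7 4 5 5 8 0 9 0 1 5 1
Double every second digit counting from the check-digit position (so the 1st, 3rd, 5th, ... of the partial from the right).
  doubled (with −9 where >9): 5 1 7 9 2 2 → sum 26
  kept as-is: 4 5 0 0 5 → sum 14
Total = 26 + 14 = 40.
Check digit = (10 − (40 mod 10)) mod 10 = 0.

0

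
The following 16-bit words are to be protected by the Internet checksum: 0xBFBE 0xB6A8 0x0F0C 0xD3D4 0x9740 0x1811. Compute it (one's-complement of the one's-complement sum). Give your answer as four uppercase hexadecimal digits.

One's-complement addition (fold any carry out of bit 15 back into bit 0):
  0xBFBE + 0xB6A8 = 0x17666 → wrap carry → 0x7667
  0x7667 + 0x0F0C = 0x08573
  0x8573 + 0xD3D4 = 0x15947 → wrap carry → 0x5948
  0x5948 + 0x9740 = 0x0F088
  0xF088 + 0x1811 = 0x10899 → wrap carry → 0x089A
One's-complement sum = 0x089A.
Checksum = ~0x089A & 0xFFFF = 0xF765.

F765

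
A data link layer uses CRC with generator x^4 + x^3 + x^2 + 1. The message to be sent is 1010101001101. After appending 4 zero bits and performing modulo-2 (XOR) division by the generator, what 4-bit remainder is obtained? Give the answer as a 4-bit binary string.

1000

Append 4 zeros: 10101010011010000. Divide by 11101 (XOR where the leading bit is 1):
  pos 0: 10101 XOR 11101 = 01000
  pos 1: 10000 XOR 11101 = 01101
  pos 2: 11011 XOR 11101 = 00110
  pos 4: 11000 XOR 11101 = 00101
  pos 6: 10111 XOR 11101 = 01010
  pos 7: 10100 XOR 11101 = 01001
  pos 8: 10011 XOR 11101 = 01110
  pos 9: 11100 XOR 11101 = 00001
Remainder (last 4 bits) = 1000. This is the CRC / FCS.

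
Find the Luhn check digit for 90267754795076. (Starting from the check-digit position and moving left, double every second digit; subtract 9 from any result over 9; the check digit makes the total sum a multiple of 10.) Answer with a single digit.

0

Partial digits right→left: 6 7 0 5 9 7 4 5 7 7 6 2 0 9
Double every second digit counting from the check-digit position (so the 1st, 3rd, 5th, ... of the partial from the right).
  doubled (with −9 where >9): 3 0 9 8 5 3 0 → sum 28
  kept as-is: 7 5 7 5 7 2 9 → sum 42
Total = 28 + 42 = 70.
Check digit = (10 − (70 mod 10)) mod 10 = 0.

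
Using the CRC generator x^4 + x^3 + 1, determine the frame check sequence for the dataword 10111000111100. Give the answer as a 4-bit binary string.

1100

Append 4 zeros: 101110001111000000. Divide by 11001 (XOR where the leading bit is 1):
  pos 0: 10111 XOR 11001 = 01110
  pos 1: 11100 XOR 11001 = 00101
  pos 3: 10100 XOR 11001 = 01101
  pos 4: 11011 XOR 11001 = 00010
  pos 7: 10111 XOR 11001 = 01110
  pos 8: 11100 XOR 11001 = 00101
  pos 10: 10100 XOR 11001 = 01101
  pos 11: 11010 XOR 11001 = 00011
Remainder (last 4 bits) = 1100. This is the CRC / FCS.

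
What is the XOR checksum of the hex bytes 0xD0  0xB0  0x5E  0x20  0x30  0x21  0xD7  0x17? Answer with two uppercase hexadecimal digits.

CF

XOR the bytes together:
  start with 0xD0
  0xD0 ⊕ 0xB0 = 0x60
  0x60 ⊕ 0x5E = 0x3E
  0x3E ⊕ 0x20 = 0x1E
  0x1E ⊕ 0x30 = 0x2E
  0x2E ⊕ 0x21 = 0x0F
  0x0F ⊕ 0xD7 = 0xD8
  0xD8 ⊕ 0x17 = 0xCF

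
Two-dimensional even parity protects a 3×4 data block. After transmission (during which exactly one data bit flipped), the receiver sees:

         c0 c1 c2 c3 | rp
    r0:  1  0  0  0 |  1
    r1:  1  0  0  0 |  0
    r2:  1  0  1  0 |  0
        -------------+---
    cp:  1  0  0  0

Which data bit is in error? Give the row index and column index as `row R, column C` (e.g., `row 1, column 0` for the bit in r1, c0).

Recompute each row's even parity and compare to rp:
  r0: data parity 1, sent rp 1 → ok
  r1: data parity 1, sent rp 0 → mismatch
  r2: data parity 0, sent rp 0 → ok
Recompute each column's even parity and compare to cp:
  c0: data parity 1, sent cp 1 → ok
  c1: data parity 0, sent cp 0 → ok
  c2: data parity 1, sent cp 0 → mismatch
  c3: data parity 0, sent cp 0 → ok
Exactly one row (r1) and one column (c2) fail → the flipped bit is at their intersection.

row 1, column 2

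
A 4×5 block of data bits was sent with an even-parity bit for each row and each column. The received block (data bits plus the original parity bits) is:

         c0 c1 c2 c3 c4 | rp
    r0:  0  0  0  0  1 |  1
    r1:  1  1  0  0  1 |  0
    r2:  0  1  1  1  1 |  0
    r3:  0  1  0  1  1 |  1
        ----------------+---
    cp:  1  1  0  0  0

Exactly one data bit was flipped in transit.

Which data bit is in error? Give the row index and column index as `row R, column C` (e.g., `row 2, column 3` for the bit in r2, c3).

row 1, column 2

Recompute each row's even parity and compare to rp:
  r0: data parity 1, sent rp 1 → ok
  r1: data parity 1, sent rp 0 → mismatch
  r2: data parity 0, sent rp 0 → ok
  r3: data parity 1, sent rp 1 → ok
Recompute each column's even parity and compare to cp:
  c0: data parity 1, sent cp 1 → ok
  c1: data parity 1, sent cp 1 → ok
  c2: data parity 1, sent cp 0 → mismatch
  c3: data parity 0, sent cp 0 → ok
  c4: data parity 0, sent cp 0 → ok
Exactly one row (r1) and one column (c2) fail → the flipped bit is at their intersection.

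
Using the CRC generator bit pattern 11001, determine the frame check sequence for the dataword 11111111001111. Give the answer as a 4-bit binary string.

Append 4 zeros: 111111110011110000. Divide by 11001 (XOR where the leading bit is 1):
  pos 0: 11111 XOR 11001 = 00110
  pos 2: 11011 XOR 11001 = 00010
  pos 5: 10100 XOR 11001 = 01101
  pos 6: 11011 XOR 11001 = 00010
  pos 9: 10111 XOR 11001 = 01110
  pos 10: 11100 XOR 11001 = 00101
  pos 12: 10100 XOR 11001 = 01101
  pos 13: 11010 XOR 11001 = 00011
Remainder (last 4 bits) = 0011. This is the CRC / FCS.

0011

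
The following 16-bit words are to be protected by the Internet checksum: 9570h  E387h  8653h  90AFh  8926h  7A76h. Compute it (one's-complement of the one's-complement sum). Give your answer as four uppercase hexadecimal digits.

One's-complement addition (fold any carry out of bit 15 back into bit 0):
  0x9570 + 0xE387 = 0x178F7 → wrap carry → 0x78F8
  0x78F8 + 0x8653 = 0x0FF4B
  0xFF4B + 0x90AF = 0x18FFA → wrap carry → 0x8FFB
  0x8FFB + 0x8926 = 0x11921 → wrap carry → 0x1922
  0x1922 + 0x7A76 = 0x09398
One's-complement sum = 0x9398.
Checksum = ~0x9398 & 0xFFFF = 0x6C67.

6C67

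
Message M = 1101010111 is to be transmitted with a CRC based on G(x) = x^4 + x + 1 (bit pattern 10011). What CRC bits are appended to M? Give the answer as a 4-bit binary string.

1001

Append 4 zeros: 11010101110000. Divide by 10011 (XOR where the leading bit is 1):
  pos 0: 11010 XOR 10011 = 01001
  pos 1: 10011 XOR 10011 = 00000
  pos 7: 11100 XOR 10011 = 01111
  pos 8: 11110 XOR 10011 = 01101
  pos 9: 11010 XOR 10011 = 01001
Remainder (last 4 bits) = 1001. This is the CRC / FCS.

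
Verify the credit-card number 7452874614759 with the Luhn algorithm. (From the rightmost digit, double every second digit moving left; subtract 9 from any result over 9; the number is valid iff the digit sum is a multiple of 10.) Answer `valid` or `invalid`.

valid

From the right, keep odd positions and double even positions (subtract 9 from any doubled value over 9):
  doubled (positions 2,4,...): 1 8 3 5 4 8 → sum 29
  kept (positions 1,3,...): 9 7 1 4 8 5 7 → sum 41
Total = 70.
70 mod 10 = 0, so the number is valid.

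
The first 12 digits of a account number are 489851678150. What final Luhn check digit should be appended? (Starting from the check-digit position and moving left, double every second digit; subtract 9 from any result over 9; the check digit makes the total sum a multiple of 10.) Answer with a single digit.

0

Partial digits right→left: 0 5 1 8 7 6 1 5 8 9 8 4
Double every second digit counting from the check-digit position (so the 1st, 3rd, 5th, ... of the partial from the right).
  doubled (with −9 where >9): 0 2 5 2 7 7 → sum 23
  kept as-is: 5 8 6 5 9 4 → sum 37
Total = 23 + 37 = 60.
Check digit = (10 − (60 mod 10)) mod 10 = 0.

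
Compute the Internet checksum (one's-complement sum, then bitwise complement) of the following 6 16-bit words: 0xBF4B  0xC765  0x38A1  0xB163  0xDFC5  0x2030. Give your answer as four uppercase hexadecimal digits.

One's-complement addition (fold any carry out of bit 15 back into bit 0):
  0xBF4B + 0xC765 = 0x186B0 → wrap carry → 0x86B1
  0x86B1 + 0x38A1 = 0x0BF52
  0xBF52 + 0xB163 = 0x170B5 → wrap carry → 0x70B6
  0x70B6 + 0xDFC5 = 0x1507B → wrap carry → 0x507C
  0x507C + 0x2030 = 0x070AC
One's-complement sum = 0x70AC.
Checksum = ~0x70AC & 0xFFFF = 0x8F53.

8F53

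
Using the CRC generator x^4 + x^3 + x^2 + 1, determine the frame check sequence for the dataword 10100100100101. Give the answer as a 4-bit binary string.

1010

Append 4 zeros: 101001001001010000. Divide by 11101 (XOR where the leading bit is 1):
  pos 0: 10100 XOR 11101 = 01001
  pos 1: 10011 XOR 11101 = 01110
  pos 2: 11100 XOR 11101 = 00001
  pos 6: 10100 XOR 11101 = 01001
  pos 7: 10011 XOR 11101 = 01110
  pos 8: 11100 XOR 11101 = 00001
  pos 12: 11000 XOR 11101 = 00101
Remainder (last 4 bits) = 1010. This is the CRC / FCS.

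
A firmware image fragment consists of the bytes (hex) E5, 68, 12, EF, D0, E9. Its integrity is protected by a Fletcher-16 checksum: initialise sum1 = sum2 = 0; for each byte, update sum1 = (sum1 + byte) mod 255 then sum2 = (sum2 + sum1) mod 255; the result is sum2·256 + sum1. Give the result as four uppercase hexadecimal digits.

110B

Running sums (mod 255):
  after byte 0 (E5): sum1=229, sum2=229
  after byte 1 (68): sum1=78, sum2=52
  after byte 2 (12): sum1=96, sum2=148
  after byte 3 (EF): sum1=80, sum2=228
  after byte 4 (D0): sum1=33, sum2=6
  after byte 5 (E9): sum1=11, sum2=17
Checksum = sum2·256 + sum1 = 17·256 + 11 = 4363 = 0x110B.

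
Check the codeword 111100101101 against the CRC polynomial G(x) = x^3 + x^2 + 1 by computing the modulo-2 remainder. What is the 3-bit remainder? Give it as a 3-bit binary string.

Modulo-2 division of 111100101101 by 1101:
  pos 0: 1111 XOR 1101 = 0010
  pos 2: 1000 XOR 1101 = 0101
  pos 3: 1011 XOR 1101 = 0110
  pos 4: 1100 XOR 1101 = 0001
  pos 7: 1110 XOR 1101 = 0011
Remainder = 111 (nonzero — an error is detected).

111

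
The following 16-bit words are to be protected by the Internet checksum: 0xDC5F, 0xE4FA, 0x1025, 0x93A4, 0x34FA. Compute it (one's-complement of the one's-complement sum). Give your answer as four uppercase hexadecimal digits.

65E1

One's-complement addition (fold any carry out of bit 15 back into bit 0):
  0xDC5F + 0xE4FA = 0x1C159 → wrap carry → 0xC15A
  0xC15A + 0x1025 = 0x0D17F
  0xD17F + 0x93A4 = 0x16523 → wrap carry → 0x6524
  0x6524 + 0x34FA = 0x09A1E
One's-complement sum = 0x9A1E.
Checksum = ~0x9A1E & 0xFFFF = 0x65E1.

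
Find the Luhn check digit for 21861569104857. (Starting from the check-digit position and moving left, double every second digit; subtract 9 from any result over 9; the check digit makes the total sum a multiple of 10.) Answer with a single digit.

6

Partial digits right→left: 7 5 8 4 0 1 9 6 5 1 6 8 1 2
Double every second digit counting from the check-digit position (so the 1st, 3rd, 5th, ... of the partial from the right).
  doubled (with −9 where >9): 5 7 0 9 1 3 2 → sum 27
  kept as-is: 5 4 1 6 1 8 2 → sum 27
Total = 27 + 27 = 54.
Check digit = (10 − (54 mod 10)) mod 10 = 6.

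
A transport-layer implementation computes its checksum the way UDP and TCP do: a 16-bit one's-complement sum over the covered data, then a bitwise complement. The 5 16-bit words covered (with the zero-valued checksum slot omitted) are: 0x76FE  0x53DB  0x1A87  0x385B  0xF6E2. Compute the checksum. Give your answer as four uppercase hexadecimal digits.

EB60

One's-complement addition (fold any carry out of bit 15 back into bit 0):
  0x76FE + 0x53DB = 0x0CAD9
  0xCAD9 + 0x1A87 = 0x0E560
  0xE560 + 0x385B = 0x11DBB → wrap carry → 0x1DBC
  0x1DBC + 0xF6E2 = 0x1149E → wrap carry → 0x149F
One's-complement sum = 0x149F.
Checksum = ~0x149F & 0xFFFF = 0xEB60.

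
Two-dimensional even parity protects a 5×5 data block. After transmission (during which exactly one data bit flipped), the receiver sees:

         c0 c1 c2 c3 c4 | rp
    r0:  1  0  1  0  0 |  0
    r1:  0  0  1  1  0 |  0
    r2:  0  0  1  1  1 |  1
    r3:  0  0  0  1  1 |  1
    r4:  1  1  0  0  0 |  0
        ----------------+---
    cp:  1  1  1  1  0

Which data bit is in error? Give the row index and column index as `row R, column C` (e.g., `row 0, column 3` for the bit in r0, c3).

row 3, column 0

Recompute each row's even parity and compare to rp:
  r0: data parity 0, sent rp 0 → ok
  r1: data parity 0, sent rp 0 → ok
  r2: data parity 1, sent rp 1 → ok
  r3: data parity 0, sent rp 1 → mismatch
  r4: data parity 0, sent rp 0 → ok
Recompute each column's even parity and compare to cp:
  c0: data parity 0, sent cp 1 → mismatch
  c1: data parity 1, sent cp 1 → ok
  c2: data parity 1, sent cp 1 → ok
  c3: data parity 1, sent cp 1 → ok
  c4: data parity 0, sent cp 0 → ok
Exactly one row (r3) and one column (c0) fail → the flipped bit is at their intersection.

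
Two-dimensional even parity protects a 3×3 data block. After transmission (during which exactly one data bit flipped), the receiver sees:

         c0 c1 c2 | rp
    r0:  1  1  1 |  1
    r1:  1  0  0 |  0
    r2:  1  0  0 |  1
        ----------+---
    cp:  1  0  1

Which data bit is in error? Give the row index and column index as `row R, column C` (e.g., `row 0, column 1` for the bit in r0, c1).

row 1, column 1

Recompute each row's even parity and compare to rp:
  r0: data parity 1, sent rp 1 → ok
  r1: data parity 1, sent rp 0 → mismatch
  r2: data parity 1, sent rp 1 → ok
Recompute each column's even parity and compare to cp:
  c0: data parity 1, sent cp 1 → ok
  c1: data parity 1, sent cp 0 → mismatch
  c2: data parity 1, sent cp 1 → ok
Exactly one row (r1) and one column (c1) fail → the flipped bit is at their intersection.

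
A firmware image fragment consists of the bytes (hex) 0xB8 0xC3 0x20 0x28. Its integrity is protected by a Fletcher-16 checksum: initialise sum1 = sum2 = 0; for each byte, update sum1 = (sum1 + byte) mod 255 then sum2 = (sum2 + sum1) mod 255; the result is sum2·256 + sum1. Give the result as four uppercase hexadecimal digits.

96C4

Running sums (mod 255):
  after byte 0 (0xB8): sum1=184, sum2=184
  after byte 1 (0xC3): sum1=124, sum2=53
  after byte 2 (0x20): sum1=156, sum2=209
  after byte 3 (0x28): sum1=196, sum2=150
Checksum = sum2·256 + sum1 = 150·256 + 196 = 38596 = 0x96C4.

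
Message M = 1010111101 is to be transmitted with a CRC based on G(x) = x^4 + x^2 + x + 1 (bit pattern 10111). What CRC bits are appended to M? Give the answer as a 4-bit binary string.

0111

Append 4 zeros: 10101111010000. Divide by 10111 (XOR where the leading bit is 1):
  pos 0: 10101 XOR 10111 = 00010
  pos 3: 10111 XOR 10111 = 00000
  pos 9: 10000 XOR 10111 = 00111
Remainder (last 4 bits) = 0111. This is the CRC / FCS.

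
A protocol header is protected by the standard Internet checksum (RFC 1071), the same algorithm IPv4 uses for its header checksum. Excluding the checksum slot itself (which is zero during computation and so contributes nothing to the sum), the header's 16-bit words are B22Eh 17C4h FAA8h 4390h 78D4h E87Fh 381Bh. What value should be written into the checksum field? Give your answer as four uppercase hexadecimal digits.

One's-complement addition (fold any carry out of bit 15 back into bit 0):
  0xB22E + 0x17C4 = 0x0C9F2
  0xC9F2 + 0xFAA8 = 0x1C49A → wrap carry → 0xC49B
  0xC49B + 0x4390 = 0x1082B → wrap carry → 0x082C
  0x082C + 0x78D4 = 0x08100
  0x8100 + 0xE87F = 0x1697F → wrap carry → 0x6980
  0x6980 + 0x381B = 0x0A19B
One's-complement sum = 0xA19B.
Checksum = ~0xA19B & 0xFFFF = 0x5E64.

5E64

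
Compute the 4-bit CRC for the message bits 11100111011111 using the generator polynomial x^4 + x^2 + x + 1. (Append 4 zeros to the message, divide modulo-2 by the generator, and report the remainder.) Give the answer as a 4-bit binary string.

Append 4 zeros: 111001110111110000. Divide by 10111 (XOR where the leading bit is 1):
  pos 0: 11100 XOR 10111 = 01011
  pos 1: 10111 XOR 10111 = 00000
  pos 6: 11011 XOR 10111 = 01100
  pos 7: 11001 XOR 10111 = 01110
  pos 8: 11101 XOR 10111 = 01010
  pos 9: 10101 XOR 10111 = 00010
  pos 12: 10000 XOR 10111 = 00111
Remainder (last 4 bits) = 1110. This is the CRC / FCS.

1110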